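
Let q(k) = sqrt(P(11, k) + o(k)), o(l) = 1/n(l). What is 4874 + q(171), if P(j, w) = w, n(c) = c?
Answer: 4874 + sqrt(555598)/57 ≈ 4887.1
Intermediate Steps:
o(l) = 1/l
q(k) = sqrt(k + 1/k)
4874 + q(171) = 4874 + sqrt(171 + 1/171) = 4874 + sqrt(29242/171) = 4874 + sqrt(555598)/57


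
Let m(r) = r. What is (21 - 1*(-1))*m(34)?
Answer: 748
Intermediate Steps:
(21 - 1*(-1))*m(34) = (21 - 1*(-1))*34 = (21 + 1)*34 = 22*34 = 748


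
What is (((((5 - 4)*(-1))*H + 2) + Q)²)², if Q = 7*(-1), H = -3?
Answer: 16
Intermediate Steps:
Q = -7
(((((5 - 4)*(-1))*H + 2) + Q)²)² = (((((5 - 4)*(-1))*(-3) + 2) - 7)²)² = ((((1*(-1))*(-3) + 2) - 7)²)² = (((-1*(-3) + 2) - 7)²)² = (((3 + 2) - 7)²)² = ((5 - 7)²)² = ((-2)²)² = 4² = 16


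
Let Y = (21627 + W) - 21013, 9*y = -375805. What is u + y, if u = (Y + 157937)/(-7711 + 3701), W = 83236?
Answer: -1509154133/36090 ≈ -41816.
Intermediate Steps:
y = -375805/9 (y = (⅑)*(-375805) = -375805/9 ≈ -41756.)
Y = 83850 (Y = (21627 + 83236) - 21013 = 104863 - 21013 = 83850)
u = -241787/4010 (u = (83850 + 157937)/(-7711 + 3701) = 241787/(-4010) = 241787*(-1/4010) = -241787/4010 ≈ -60.296)
u + y = -241787/4010 - 375805/9 = -1509154133/36090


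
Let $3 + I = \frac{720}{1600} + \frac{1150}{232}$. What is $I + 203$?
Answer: $\frac{29784}{145} \approx 205.41$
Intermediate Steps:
$I = \frac{349}{145}$ ($I = -3 + \left(\frac{720}{1600} + \frac{1150}{232}\right) = -3 + \left(720 \cdot \frac{1}{1600} + 1150 \cdot \frac{1}{232}\right) = -3 + \left(\frac{9}{20} + \frac{575}{116}\right) = -3 + \frac{784}{145} = \frac{349}{145} \approx 2.4069$)
$I + 203 = \frac{349}{145} + 203 = \frac{29784}{145}$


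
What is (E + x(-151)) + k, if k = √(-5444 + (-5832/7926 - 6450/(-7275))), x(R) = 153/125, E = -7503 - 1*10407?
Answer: -2238597/125 + I*√89383054283322/128137 ≈ -17909.0 + 73.782*I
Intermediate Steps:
E = -17910 (E = -7503 - 10407 = -17910)
x(R) = 153/125 (x(R) = 153*(1/125) = 153/125)
k = I*√89383054283322/128137 (k = √(-5444 + (-5832*1/7926 - 6450*(-1/7275))) = √(-5444 + (-972/1321 + 86/97)) = √(-5444 + 19322/128137) = √(-697558506/128137) = I*√89383054283322/128137 ≈ 73.782*I)
(E + x(-151)) + k = (-17910 + 153/125) + I*√89383054283322/128137 = -2238597/125 + I*√89383054283322/128137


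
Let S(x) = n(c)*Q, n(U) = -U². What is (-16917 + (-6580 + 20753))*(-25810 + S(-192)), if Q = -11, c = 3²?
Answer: 68377736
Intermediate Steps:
c = 9
S(x) = 891 (S(x) = -1*9²*(-11) = -1*81*(-11) = -81*(-11) = 891)
(-16917 + (-6580 + 20753))*(-25810 + S(-192)) = (-16917 + (-6580 + 20753))*(-25810 + 891) = (-16917 + 14173)*(-24919) = -2744*(-24919) = 68377736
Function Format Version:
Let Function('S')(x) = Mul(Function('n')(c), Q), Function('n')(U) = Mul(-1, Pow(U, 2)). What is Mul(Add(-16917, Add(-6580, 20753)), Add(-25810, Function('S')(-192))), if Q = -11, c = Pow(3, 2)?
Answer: 68377736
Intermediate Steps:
c = 9
Function('S')(x) = 891 (Function('S')(x) = Mul(Mul(-1, Pow(9, 2)), -11) = Mul(Mul(-1, 81), -11) = Mul(-81, -11) = 891)
Mul(Add(-16917, Add(-6580, 20753)), Add(-25810, Function('S')(-192))) = Mul(Add(-16917, Add(-6580, 20753)), Add(-25810, 891)) = Mul(Add(-16917, 14173), -24919) = Mul(-2744, -24919) = 68377736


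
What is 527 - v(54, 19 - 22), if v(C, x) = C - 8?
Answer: 481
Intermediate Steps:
v(C, x) = -8 + C
527 - v(54, 19 - 22) = 527 - (-8 + 54) = 527 - 1*46 = 527 - 46 = 481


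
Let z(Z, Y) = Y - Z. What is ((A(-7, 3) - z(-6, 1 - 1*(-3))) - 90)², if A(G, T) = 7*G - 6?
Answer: 24025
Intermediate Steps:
A(G, T) = -6 + 7*G
((A(-7, 3) - z(-6, 1 - 1*(-3))) - 90)² = (((-6 + 7*(-7)) - ((1 - 1*(-3)) - 1*(-6))) - 90)² = (((-6 - 49) - ((1 + 3) + 6)) - 90)² = ((-55 - (4 + 6)) - 90)² = ((-55 - 1*10) - 90)² = ((-55 - 10) - 90)² = (-65 - 90)² = (-155)² = 24025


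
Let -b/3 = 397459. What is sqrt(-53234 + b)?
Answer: I*sqrt(1245611) ≈ 1116.1*I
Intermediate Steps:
b = -1192377 (b = -3*397459 = -1192377)
sqrt(-53234 + b) = sqrt(-53234 - 1192377) = sqrt(-1245611) = I*sqrt(1245611)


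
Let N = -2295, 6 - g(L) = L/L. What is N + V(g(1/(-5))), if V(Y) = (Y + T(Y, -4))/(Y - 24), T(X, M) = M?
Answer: -43606/19 ≈ -2295.1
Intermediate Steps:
g(L) = 5 (g(L) = 6 - L/L = 6 - 1*1 = 6 - 1 = 5)
V(Y) = (-4 + Y)/(-24 + Y) (V(Y) = (Y - 4)/(Y - 24) = (-4 + Y)/(-24 + Y))
N + V(g(1/(-5))) = -2295 + (-4 + 5)/(-24 + 5) = -2295 + 1/(-19) = -2295 - 1/19*1 = -2295 - 1/19 = -43606/19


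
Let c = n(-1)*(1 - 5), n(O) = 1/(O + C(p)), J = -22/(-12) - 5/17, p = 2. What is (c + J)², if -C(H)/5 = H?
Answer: 4558225/1258884 ≈ 3.6208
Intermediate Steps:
J = 157/102 (J = -22*(-1/12) - 5*1/17 = 11/6 - 5/17 = 157/102 ≈ 1.5392)
C(H) = -5*H
n(O) = 1/(-10 + O) (n(O) = 1/(O - 5*2) = 1/(O - 10) = 1/(-10 + O))
c = 4/11 (c = (1 - 5)/(-10 - 1) = -4/(-11) = -1/11*(-4) = 4/11 ≈ 0.36364)
(c + J)² = (4/11 + 157/102)² = (2135/1122)² = 4558225/1258884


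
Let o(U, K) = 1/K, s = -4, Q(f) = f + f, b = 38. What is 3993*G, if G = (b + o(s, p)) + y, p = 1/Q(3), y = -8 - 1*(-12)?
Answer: 191664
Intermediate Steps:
Q(f) = 2*f
y = 4 (y = -8 + 12 = 4)
p = 1/6 (p = 1/(2*3) = 1/6 ≈ 0.16667)
G = 48 (G = (38 + 1/(1/6)) + 4 = (38 + 6) + 4 = 44 + 4 = 48)
3993*G = 3993*48 = 191664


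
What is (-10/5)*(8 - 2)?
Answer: -12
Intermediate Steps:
(-10/5)*(8 - 2) = -10*⅕*6 = -2*6 = -12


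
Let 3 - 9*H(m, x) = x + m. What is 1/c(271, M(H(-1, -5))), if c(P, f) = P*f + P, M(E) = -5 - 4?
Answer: -1/2168 ≈ -0.00046125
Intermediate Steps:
H(m, x) = ⅓ - m/9 - x/9 (H(m, x) = ⅓ - (x + m)/9 = ⅓ - (m + x)/9 = ⅓ + (-m/9 - x/9) = ⅓ - m/9 - x/9)
M(E) = -9
c(P, f) = P + P*f
1/c(271, M(H(-1, -5))) = 1/(271*(1 - 9)) = 1/(271*(-8)) = 1/(-2168) = -1/2168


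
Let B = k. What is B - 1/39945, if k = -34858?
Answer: -1392402811/39945 ≈ -34858.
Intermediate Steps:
B = -34858
B - 1/39945 = -34858 - 1/39945 = -1392402811/39945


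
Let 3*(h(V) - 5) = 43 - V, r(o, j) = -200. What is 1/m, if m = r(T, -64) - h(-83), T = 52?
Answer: -1/247 ≈ -0.0040486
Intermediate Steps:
h(V) = 58/3 - V/3 (h(V) = 5 + (43 - V)/3 = 5 + (43/3 - V/3) = 58/3 - V/3)
m = -247 (m = -200 - (58/3 - ⅓*(-83)) = -200 - (58/3 + 83/3) = -200 - 1*47 = -200 - 47 = -247)
1/m = 1/(-247) = -1/247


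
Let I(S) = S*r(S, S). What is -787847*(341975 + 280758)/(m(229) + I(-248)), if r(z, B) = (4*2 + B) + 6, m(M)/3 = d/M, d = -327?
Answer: -112351596619879/13288347 ≈ -8.4549e+6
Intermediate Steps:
m(M) = -981/M (m(M) = 3*(-327/M) = -981/M)
r(z, B) = 14 + B (r(z, B) = (8 + B) + 6 = 14 + B)
I(S) = S*(14 + S)
-787847*(341975 + 280758)/(m(229) + I(-248)) = -787847*(341975 + 280758)/(-981/229 - 248*(14 - 248)) = -787847*622733/(-981*1/229 - 248*(-234)) = -787847*622733/(-981/229 + 58032) = -787847/((13288347/229)*(1/622733)) = -787847/13288347/142605857 = -787847*142605857/13288347 = -112351596619879/13288347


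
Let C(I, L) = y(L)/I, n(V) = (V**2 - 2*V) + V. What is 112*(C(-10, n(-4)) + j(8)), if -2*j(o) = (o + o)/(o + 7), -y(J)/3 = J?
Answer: 9184/15 ≈ 612.27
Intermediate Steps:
y(J) = -3*J
n(V) = V**2 - V
j(o) = -o/(7 + o) (j(o) = -(o + o)/(2*(o + 7)) = -2*o/(2*(7 + o)) = -o/(7 + o))
C(I, L) = -3*L/I (C(I, L) = (-3*L)/I = -3*L/I)
112*(C(-10, n(-4)) + j(8)) = 112*(-3*(-4*(-1 - 4))/(-10) - 1*8/(7 + 8)) = 112*(-3*(-4*(-5))*(-1/10) - 1*8/15) = 112*(-3*20*(-1/10) - 1*8*1/15) = 112*(6 - 8/15) = 112*(82/15) = 9184/15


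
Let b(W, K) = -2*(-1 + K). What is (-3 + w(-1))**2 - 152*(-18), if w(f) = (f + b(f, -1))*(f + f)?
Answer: 2817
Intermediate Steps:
b(W, K) = 2 - 2*K
w(f) = 2*f*(4 + f) (w(f) = (f + (2 - 2*(-1)))*(f + f) = (f + (2 + 2))*(2*f) = (f + 4)*(2*f) = (4 + f)*(2*f) = 2*f*(4 + f))
(-3 + w(-1))**2 - 152*(-18) = (-3 + 2*(-1)*(4 - 1))**2 - 152*(-18) = (-3 + 2*(-1)*3)**2 + 2736 = (-3 - 6)**2 + 2736 = (-9)**2 + 2736 = 81 + 2736 = 2817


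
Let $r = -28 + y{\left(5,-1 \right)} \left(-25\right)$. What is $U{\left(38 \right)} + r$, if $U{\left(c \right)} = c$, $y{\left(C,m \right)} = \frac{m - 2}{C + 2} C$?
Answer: $\frac{445}{7} \approx 63.571$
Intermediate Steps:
$y{\left(C,m \right)} = \frac{C \left(-2 + m\right)}{2 + C}$ ($y{\left(C,m \right)} = \frac{-2 + m}{2 + C} C = \frac{C \left(-2 + m\right)}{2 + C}$)
$r = \frac{179}{7}$ ($r = -28 + \frac{5 \left(-2 - 1\right)}{2 + 5} \left(-25\right) = -28 + 5 \cdot \frac{1}{7} \left(-3\right) \left(-25\right) = -28 - - \frac{375}{7} = -28 + \frac{375}{7} = \frac{179}{7} \approx 25.571$)
$U{\left(38 \right)} + r = 38 + \frac{179}{7} = \frac{445}{7}$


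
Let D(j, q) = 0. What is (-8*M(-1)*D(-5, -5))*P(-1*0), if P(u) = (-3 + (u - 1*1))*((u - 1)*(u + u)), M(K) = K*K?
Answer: 0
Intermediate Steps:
M(K) = K²
P(u) = 2*u*(-1 + u)*(-4 + u) (P(u) = (-3 + (u - 1))*((-1 + u)*(2*u)) = (-3 + (-1 + u))*(2*u*(-1 + u)) = (-4 + u)*(2*u*(-1 + u)) = 2*u*(-1 + u)*(-4 + u))
(-8*M(-1)*D(-5, -5))*P(-1*0) = (-8*(-1)²*0)*(2*(-1*0)*(4 + (-1*0)² - (-5)*0)) = (-8*0)*(2*0*(4 + 0² - 5*0)) = (-8*0)*(2*0*(4 + 0 + 0)) = 0*(2*0*4) = 0*0 = 0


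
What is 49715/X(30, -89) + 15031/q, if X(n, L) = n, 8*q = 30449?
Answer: 303475895/182694 ≈ 1661.1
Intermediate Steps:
q = 30449/8 (q = (1/8)*30449 = 30449/8 ≈ 3806.1)
49715/X(30, -89) + 15031/q = 49715/30 + 15031/(30449/8) = 49715*(1/30) + 15031*(8/30449) = 9943/6 + 120248/30449 = 303475895/182694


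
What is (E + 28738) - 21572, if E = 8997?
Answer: 16163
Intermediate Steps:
(E + 28738) - 21572 = (8997 + 28738) - 21572 = 37735 - 21572 = 16163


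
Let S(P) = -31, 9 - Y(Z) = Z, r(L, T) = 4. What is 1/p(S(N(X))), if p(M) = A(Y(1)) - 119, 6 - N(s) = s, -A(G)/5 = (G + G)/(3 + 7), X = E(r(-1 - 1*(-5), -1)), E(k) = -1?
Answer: -1/127 ≈ -0.0078740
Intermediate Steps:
Y(Z) = 9 - Z
X = -1
A(G) = -G (A(G) = -5*(G + G)/(3 + 7) = -5*2*G/10 = -G)
N(s) = 6 - s
p(M) = -127 (p(M) = -(9 - 1*1) - 119 = -(9 - 1) - 119 = -1*8 - 119 = -8 - 119 = -127)
1/p(S(N(X))) = 1/(-127) = -1/127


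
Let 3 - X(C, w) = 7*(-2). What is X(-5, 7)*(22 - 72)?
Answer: -850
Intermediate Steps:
X(C, w) = 17 (X(C, w) = 3 - 7*(-2) = 3 - 1*(-14) = 3 + 14 = 17)
X(-5, 7)*(22 - 72) = 17*(22 - 72) = 17*(-50) = -850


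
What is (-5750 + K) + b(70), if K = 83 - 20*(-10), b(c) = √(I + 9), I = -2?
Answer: -5467 + √7 ≈ -5464.4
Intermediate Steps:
b(c) = √7 (b(c) = √(-2 + 9) = √7)
K = 283 (K = 83 + 200 = 283)
(-5750 + K) + b(70) = (-5750 + 283) + √7 = -5467 + √7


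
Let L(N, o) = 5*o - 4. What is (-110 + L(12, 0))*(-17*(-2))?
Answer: -3876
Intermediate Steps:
L(N, o) = -4 + 5*o
(-110 + L(12, 0))*(-17*(-2)) = (-110 + (-4 + 5*0))*(-17*(-2)) = (-110 + (-4 + 0))*34 = (-110 - 4)*34 = -114*34 = -3876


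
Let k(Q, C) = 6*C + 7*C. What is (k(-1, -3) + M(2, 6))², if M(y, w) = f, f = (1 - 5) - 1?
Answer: 1936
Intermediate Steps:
f = -5 (f = -4 - 1 = -5)
k(Q, C) = 13*C
M(y, w) = -5
(k(-1, -3) + M(2, 6))² = (13*(-3) - 5)² = (-39 - 5)² = (-44)² = 1936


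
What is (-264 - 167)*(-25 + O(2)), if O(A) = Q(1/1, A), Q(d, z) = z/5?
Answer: 53013/5 ≈ 10603.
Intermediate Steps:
Q(d, z) = z/5 (Q(d, z) = z*(⅕) = z/5)
O(A) = A/5
(-264 - 167)*(-25 + O(2)) = (-264 - 167)*(-25 + (⅕)*2) = -431*(-25 + ⅖) = -431*(-123/5) = 53013/5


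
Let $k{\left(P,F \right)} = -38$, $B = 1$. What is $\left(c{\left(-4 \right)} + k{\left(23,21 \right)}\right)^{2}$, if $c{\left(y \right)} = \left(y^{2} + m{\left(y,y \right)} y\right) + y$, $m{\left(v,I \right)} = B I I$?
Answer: $8100$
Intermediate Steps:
$m{\left(v,I \right)} = I^{2}$ ($m{\left(v,I \right)} = 1 I I = I I = I^{2}$)
$c{\left(y \right)} = y + y^{2} + y^{3}$ ($c{\left(y \right)} = \left(y^{2} + y^{2} y\right) + y = \left(y^{2} + y^{3}\right) + y = y + y^{2} + y^{3}$)
$\left(c{\left(-4 \right)} + k{\left(23,21 \right)}\right)^{2} = \left(- 4 \left(1 - 4 + \left(-4\right)^{2}\right) - 38\right)^{2} = \left(- 4 \left(1 - 4 + 16\right) - 38\right)^{2} = \left(\left(-4\right) 13 - 38\right)^{2} = \left(-52 - 38\right)^{2} = \left(-90\right)^{2} = 8100$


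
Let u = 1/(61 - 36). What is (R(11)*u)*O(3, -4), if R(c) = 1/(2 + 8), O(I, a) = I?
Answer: 3/250 ≈ 0.012000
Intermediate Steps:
u = 1/25 ≈ 0.040000
R(c) = 1/10
(R(11)*u)*O(3, -4) = ((1/10)*(1/25))*3 = (1/250)*3 = 3/250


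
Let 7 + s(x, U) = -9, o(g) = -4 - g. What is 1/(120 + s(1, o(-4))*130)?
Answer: -1/1960 ≈ -0.00051020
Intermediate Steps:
s(x, U) = -16 (s(x, U) = -7 - 9 = -16)
1/(120 + s(1, o(-4))*130) = 1/(120 - 16*130) = 1/(120 - 2080) = 1/(-1960) = -1/1960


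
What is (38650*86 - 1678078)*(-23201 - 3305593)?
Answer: -5478602398668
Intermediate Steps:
(38650*86 - 1678078)*(-23201 - 3305593) = (3323900 - 1678078)*(-3328794) = 1645822*(-3328794) = -5478602398668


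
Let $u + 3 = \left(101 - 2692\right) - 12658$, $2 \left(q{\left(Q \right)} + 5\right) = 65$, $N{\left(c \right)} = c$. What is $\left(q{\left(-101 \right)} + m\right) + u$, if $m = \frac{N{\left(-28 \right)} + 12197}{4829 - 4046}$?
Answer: $- \frac{23817229}{1566} \approx -15209.0$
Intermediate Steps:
$q{\left(Q \right)} = \frac{55}{2}$ ($q{\left(Q \right)} = -5 + \frac{1}{2} \cdot 65 = -5 + \frac{65}{2} = \frac{55}{2}$)
$m = \frac{12169}{783}$ ($m = \frac{-28 + 12197}{4829 - 4046} = \frac{12169}{783} \approx 15.542$)
$u = -15252$ ($u = -3 + \left(\left(101 - 2692\right) - 12658\right) = -3 - 15249 = -15252$)
$\left(q{\left(-101 \right)} + m\right) + u = \left(\frac{55}{2} + \frac{12169}{783}\right) - 15252 = \frac{67403}{1566} - 15252 = - \frac{23817229}{1566}$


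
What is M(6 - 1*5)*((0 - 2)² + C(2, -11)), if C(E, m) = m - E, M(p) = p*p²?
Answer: -9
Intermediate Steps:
M(p) = p³
M(6 - 1*5)*((0 - 2)² + C(2, -11)) = (6 - 1*5)³*((0 - 2)² + (-11 - 1*2)) = (6 - 5)³*((-2)² + (-11 - 2)) = 1³*(4 - 13) = 1*(-9) = -9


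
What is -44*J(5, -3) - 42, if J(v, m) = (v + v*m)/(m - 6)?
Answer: -818/9 ≈ -90.889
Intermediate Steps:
J(v, m) = (v + m*v)/(-6 + m)
-44*J(5, -3) - 42 = -220*(1 - 3)/(-6 - 3) - 42 = -220*(-2)/(-9) - 42 = -220*(-1)*(-2)/9 - 42 = -44*10/9 - 42 = -440/9 - 42 = -818/9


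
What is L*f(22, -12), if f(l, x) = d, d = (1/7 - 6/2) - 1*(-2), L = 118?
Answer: -708/7 ≈ -101.14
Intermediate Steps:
d = -6/7 (d = (1*(⅐) - 6*½) + 2 = (⅐ - 3) + 2 = -20/7 + 2 = -6/7 ≈ -0.85714)
f(l, x) = -6/7
L*f(22, -12) = 118*(-6/7) = -708/7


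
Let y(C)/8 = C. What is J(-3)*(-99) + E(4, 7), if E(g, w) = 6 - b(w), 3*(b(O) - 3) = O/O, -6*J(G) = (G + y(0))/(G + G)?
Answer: 131/12 ≈ 10.917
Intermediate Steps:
y(C) = 8*C
J(G) = -1/12 (J(G) = -(G + 8*0)/(6*(G + G)) = -(G + 0)/(6*(2*G)) = -G*1/(2*G)/6 = -⅙*½ = -1/12)
b(O) = 10/3 (b(O) = 3 + (O/O)/3 = 3 + (⅓)*1 = 3 + ⅓ = 10/3)
E(g, w) = 8/3 (E(g, w) = 6 - 1*10/3 = 6 - 10/3 = 8/3)
J(-3)*(-99) + E(4, 7) = -1/12*(-99) + 8/3 = 33/4 + 8/3 = 131/12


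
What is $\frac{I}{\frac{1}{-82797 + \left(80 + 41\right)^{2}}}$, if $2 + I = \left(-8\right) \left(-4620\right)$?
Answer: $-2518909448$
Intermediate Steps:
$I = 36958$ ($I = -2 - -36960 = -2 + 36960 = 36958$)
$\frac{I}{\frac{1}{-82797 + \left(80 + 41\right)^{2}}} = \frac{36958}{\frac{1}{-82797 + \left(80 + 41\right)^{2}}} = \frac{36958}{\frac{1}{-82797 + 121^{2}}} = \frac{36958}{\frac{1}{-82797 + 14641}} = \frac{36958}{\frac{1}{-68156}} = \frac{36958}{- \frac{1}{68156}} = 36958 \left(-68156\right) = -2518909448$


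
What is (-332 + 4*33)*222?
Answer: -44400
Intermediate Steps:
(-332 + 4*33)*222 = (-332 + 132)*222 = -200*222 = -44400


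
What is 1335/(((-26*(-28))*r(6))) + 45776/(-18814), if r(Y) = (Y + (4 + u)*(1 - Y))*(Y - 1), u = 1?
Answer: -319098485/130117624 ≈ -2.4524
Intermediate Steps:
r(Y) = (-1 + Y)*(5 - 4*Y) (r(Y) = (Y + (4 + 1)*(1 - Y))*(Y - 1) = (Y + 5*(1 - Y))*(-1 + Y) = (Y + (5 - 5*Y))*(-1 + Y) = (5 - 4*Y)*(-1 + Y) = (-1 + Y)*(5 - 4*Y))
1335/(((-26*(-28))*r(6))) + 45776/(-18814) = 1335/(((-26*(-28))*(-5 - 4*6² + 9*6))) + 45776/(-18814) = 1335/((728*(-5 - 4*36 + 54))) + 45776*(-1/18814) = 1335/((728*(-5 - 144 + 54))) - 22888/9407 = 1335/((728*(-95))) - 22888/9407 = 1335/(-69160) - 22888/9407 = 1335*(-1/69160) - 22888/9407 = -267/13832 - 22888/9407 = -319098485/130117624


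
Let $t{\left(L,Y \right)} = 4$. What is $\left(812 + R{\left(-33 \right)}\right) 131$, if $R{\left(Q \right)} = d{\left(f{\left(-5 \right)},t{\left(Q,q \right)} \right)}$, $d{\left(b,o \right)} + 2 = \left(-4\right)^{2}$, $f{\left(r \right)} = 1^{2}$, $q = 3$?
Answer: $108206$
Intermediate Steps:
$f{\left(r \right)} = 1$
$d{\left(b,o \right)} = 14$ ($d{\left(b,o \right)} = -2 + \left(-4\right)^{2} = -2 + 16 = 14$)
$R{\left(Q \right)} = 14$
$\left(812 + R{\left(-33 \right)}\right) 131 = \left(812 + 14\right) 131 = 826 \cdot 131 = 108206$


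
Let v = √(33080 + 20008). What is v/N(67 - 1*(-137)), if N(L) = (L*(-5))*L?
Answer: -√3318/52020 ≈ -0.0011073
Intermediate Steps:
N(L) = -5*L² (N(L) = (-5*L)*L = -5*L²)
v = 4*√3318 (v = √53088 = 4*√3318 ≈ 230.41)
v/N(67 - 1*(-137)) = (4*√3318)/((-5*(67 - 1*(-137))²)) = (4*√3318)/((-5*(67 + 137)²)) = (4*√3318)/((-5*204²)) = (4*√3318)/((-5*41616)) = (4*√3318)/(-208080) = (4*√3318)*(-1/208080) = -√3318/52020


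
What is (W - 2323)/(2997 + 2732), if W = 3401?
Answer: 1078/5729 ≈ 0.18817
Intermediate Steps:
(W - 2323)/(2997 + 2732) = (3401 - 2323)/(2997 + 2732) = 1078/5729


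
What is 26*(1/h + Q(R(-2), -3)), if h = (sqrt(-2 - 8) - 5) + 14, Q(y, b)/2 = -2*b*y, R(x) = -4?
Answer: 26*(-48*sqrt(10) + 431*I)/(sqrt(10) - 9*I) ≈ -1245.4 - 0.90351*I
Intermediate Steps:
Q(y, b) = -4*b*y (Q(y, b) = 2*(-2*b*y) = -4*b*y)
h = 9 + I*sqrt(10) (h = (sqrt(-10) - 5) + 14 = (I*sqrt(10) - 5) + 14 = (-5 + I*sqrt(10)) + 14 = 9 + I*sqrt(10) ≈ 9.0 + 3.1623*I)
26*(1/h + Q(R(-2), -3)) = 26*(1/(9 + I*sqrt(10)) - 4*(-3)*(-4)) = 26*(1/(9 + I*sqrt(10)) - 48) = 26*(-48 + 1/(9 + I*sqrt(10))) = -1248 + 26/(9 + I*sqrt(10))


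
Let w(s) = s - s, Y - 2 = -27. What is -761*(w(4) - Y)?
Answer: -19025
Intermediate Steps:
Y = -25 (Y = 2 - 27 = -25)
w(s) = 0
-761*(w(4) - Y) = -761*(0 - 1*(-25)) = -761*(0 + 25) = -761*25 = -19025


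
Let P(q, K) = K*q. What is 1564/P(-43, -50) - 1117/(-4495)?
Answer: 943173/966425 ≈ 0.97594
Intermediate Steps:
1564/P(-43, -50) - 1117/(-4495) = 1564/((-50*(-43))) - 1117/(-4495) = 1564/2150 - 1117*(-1/4495) = 1564*(1/2150) + 1117/4495 = 782/1075 + 1117/4495 = 943173/966425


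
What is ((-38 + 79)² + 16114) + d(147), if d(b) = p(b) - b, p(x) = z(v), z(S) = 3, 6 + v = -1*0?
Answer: 17651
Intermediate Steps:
v = -6 (v = -6 - 1*0 = -6 + 0 = -6)
p(x) = 3
d(b) = 3 - b
((-38 + 79)² + 16114) + d(147) = ((-38 + 79)² + 16114) + (3 - 1*147) = (41² + 16114) + (3 - 147) = (1681 + 16114) - 144 = 17795 - 144 = 17651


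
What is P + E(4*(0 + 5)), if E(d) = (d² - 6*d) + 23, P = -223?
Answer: 80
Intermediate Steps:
E(d) = 23 + d² - 6*d
P + E(4*(0 + 5)) = -223 + (23 + (4*(0 + 5))² - 24*(0 + 5)) = -223 + (23 + (4*5)² - 24*5) = -223 + (23 + 20² - 6*20) = -223 + (23 + 400 - 120) = -223 + 303 = 80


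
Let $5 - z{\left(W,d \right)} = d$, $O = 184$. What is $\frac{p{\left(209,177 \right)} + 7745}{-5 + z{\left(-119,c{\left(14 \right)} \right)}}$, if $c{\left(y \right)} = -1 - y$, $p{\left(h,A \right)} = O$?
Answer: $\frac{2643}{5} \approx 528.6$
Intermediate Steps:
$p{\left(h,A \right)} = 184$
$z{\left(W,d \right)} = 5 - d$
$\frac{p{\left(209,177 \right)} + 7745}{-5 + z{\left(-119,c{\left(14 \right)} \right)}} = \frac{184 + 7745}{-5 + \left(5 - \left(-1 - 14\right)\right)} = \frac{7929}{-5 + \left(5 - \left(-1 - 14\right)\right)} = \frac{7929}{-5 + \left(5 - -15\right)} = \frac{7929}{-5 + \left(5 + 15\right)} = \frac{7929}{-5 + 20} = \frac{7929}{15} = 7929 \cdot \frac{1}{15} = \frac{2643}{5}$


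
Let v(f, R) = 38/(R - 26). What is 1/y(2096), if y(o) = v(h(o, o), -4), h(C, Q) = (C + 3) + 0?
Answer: -15/19 ≈ -0.78947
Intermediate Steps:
h(C, Q) = 3 + C (h(C, Q) = (3 + C) + 0 = 3 + C)
v(f, R) = 38/(-26 + R)
y(o) = -19/15 (y(o) = 38/(-26 - 4) = 38/(-30) = 38*(-1/30) = -19/15)
1/y(2096) = 1/(-19/15) = -15/19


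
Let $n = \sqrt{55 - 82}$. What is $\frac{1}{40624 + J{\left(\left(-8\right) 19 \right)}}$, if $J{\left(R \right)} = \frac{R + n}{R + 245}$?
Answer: $\frac{351342840}{14272377294427} - \frac{279 i \sqrt{3}}{14272377294427} \approx 2.4617 \cdot 10^{-5} - 3.3859 \cdot 10^{-11} i$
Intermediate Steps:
$n = 3 i \sqrt{3}$ ($n = \sqrt{-27} = 3 i \sqrt{3} \approx 5.1962 i$)
$J{\left(R \right)} = \frac{R + 3 i \sqrt{3}}{245 + R}$ ($J{\left(R \right)} = \frac{R + 3 i \sqrt{3}}{R + 245} = \frac{R + 3 i \sqrt{3}}{245 + R}$)
$\frac{1}{40624 + J{\left(\left(-8\right) 19 \right)}} = \frac{1}{40624 + \frac{\left(-8\right) 19 + 3 i \sqrt{3}}{245 - 152}} = \frac{1}{40624 + \frac{-152 + 3 i \sqrt{3}}{245 - 152}} = \frac{1}{40624 + \frac{-152 + 3 i \sqrt{3}}{93}} = \frac{1}{40624 - \left(\frac{152}{93} - \frac{i \sqrt{3}}{31}\right)} = \frac{1}{\frac{3777880}{93} + \frac{i \sqrt{3}}{31}}$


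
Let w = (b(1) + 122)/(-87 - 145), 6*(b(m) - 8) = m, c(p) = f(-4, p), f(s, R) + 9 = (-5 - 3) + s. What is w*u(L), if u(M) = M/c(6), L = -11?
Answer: -8591/29232 ≈ -0.29389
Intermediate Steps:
f(s, R) = -17 + s (f(s, R) = -9 + ((-5 - 3) + s) = -9 + (-8 + s) = -17 + s)
c(p) = -21 (c(p) = -17 - 4 = -21)
b(m) = 8 + m/6
u(M) = -M/21 (u(M) = M/(-21) = M*(-1/21) = -M/21)
w = -781/1392 (w = ((8 + (1/6)*1) + 122)/(-87 - 145) = ((8 + 1/6) + 122)/(-232) = (49/6 + 122)*(-1/232) = (781/6)*(-1/232) = -781/1392 ≈ -0.56106)
w*u(L) = -(-781)*(-11)/29232 = -781/1392*11/21 = -8591/29232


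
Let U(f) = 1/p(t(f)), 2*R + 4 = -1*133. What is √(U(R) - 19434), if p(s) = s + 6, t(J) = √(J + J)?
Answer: √((-116603 - 19434*I*√137)/(6 + I*√137)) ≈ 0.e-4 - 139.41*I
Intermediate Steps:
t(J) = √2*√J (t(J) = √(2*J) = √2*√J)
p(s) = 6 + s
R = -137/2 (R = -2 + (-1*133)/2 = -2 + (½)*(-133) = -2 - 133/2 = -137/2 ≈ -68.500)
U(f) = 1/(6 + √2*√f)
√(U(R) - 19434) = √(1/(6 + √2*√(-137/2)) - 19434) = √(1/(6 + √2*(I*√274/2)) - 19434) = √(1/(6 + I*√137) - 19434) = √(-19434 + 1/(6 + I*√137))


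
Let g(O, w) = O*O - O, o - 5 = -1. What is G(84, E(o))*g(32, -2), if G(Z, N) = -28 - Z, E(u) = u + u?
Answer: -111104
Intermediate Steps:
o = 4 (o = 5 - 1 = 4)
E(u) = 2*u
g(O, w) = O² - O
G(84, E(o))*g(32, -2) = (-28 - 1*84)*(32*(-1 + 32)) = (-28 - 84)*(32*31) = -112*992 = -111104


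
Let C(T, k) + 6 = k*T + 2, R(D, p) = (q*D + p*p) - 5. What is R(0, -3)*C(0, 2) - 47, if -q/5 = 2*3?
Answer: -63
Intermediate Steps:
q = -30 (q = -10*3 = -5*6 = -30)
R(D, p) = -5 + p² - 30*D (R(D, p) = (-30*D + p*p) - 5 = (-30*D + p²) - 5 = (p² - 30*D) - 5 = -5 + p² - 30*D)
C(T, k) = -4 + T*k (C(T, k) = -6 + (k*T + 2) = -6 + (T*k + 2) = -6 + (2 + T*k) = -4 + T*k)
R(0, -3)*C(0, 2) - 47 = (-5 + (-3)² - 30*0)*(-4 + 0*2) - 47 = (-5 + 9 + 0)*(-4 + 0) - 47 = 4*(-4) - 47 = -16 - 47 = -63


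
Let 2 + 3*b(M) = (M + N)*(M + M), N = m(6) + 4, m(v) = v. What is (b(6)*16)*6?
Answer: 6080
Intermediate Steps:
N = 10 (N = 6 + 4 = 10)
b(M) = -⅔ + 2*M*(10 + M)/3 (b(M) = -⅔ + ((M + 10)*(M + M))/3 = -⅔ + ((10 + M)*(2*M))/3 = -⅔ + (2*M*(10 + M))/3 = -⅔ + 2*M*(10 + M)/3)
(b(6)*16)*6 = ((-⅔ + (⅔)*6² + (20/3)*6)*16)*6 = ((-⅔ + (⅔)*36 + 40)*16)*6 = ((-⅔ + 24 + 40)*16)*6 = ((190/3)*16)*6 = (3040/3)*6 = 6080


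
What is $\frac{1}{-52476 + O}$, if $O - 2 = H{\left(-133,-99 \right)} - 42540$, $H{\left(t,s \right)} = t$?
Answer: $- \frac{1}{95147} \approx -1.051 \cdot 10^{-5}$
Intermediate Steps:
$O = -42671$ ($O = 2 - 42673 = -42671$)
$\frac{1}{-52476 + O} = \frac{1}{-52476 - 42671} = \frac{1}{-95147} = - \frac{1}{95147}$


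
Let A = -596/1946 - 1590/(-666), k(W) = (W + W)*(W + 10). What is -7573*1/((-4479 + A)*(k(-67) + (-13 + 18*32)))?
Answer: 5884221/28527719530 ≈ 0.00020626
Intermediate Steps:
k(W) = 2*W*(10 + W) (k(W) = (2*W)*(10 + W) = 2*W*(10 + W))
A = 224767/108003 (A = -596*1/1946 - 1590*(-1/666) = -298/973 + 265/111 = 224767/108003 ≈ 2.0811)
-7573*1/((-4479 + A)*(k(-67) + (-13 + 18*32))) = -7573*1/((-4479 + 224767/108003)*(2*(-67)*(10 - 67) + (-13 + 18*32))) = -7573*(-108003/(483520670*(2*(-67)*(-57) + (-13 + 576)))) = -7573*(-108003/(483520670*(7638 + 563))) = -7573/(8201*(-483520670/108003)) = -7573/(-28527719530/777) = -7573*(-777/28527719530) = 5884221/28527719530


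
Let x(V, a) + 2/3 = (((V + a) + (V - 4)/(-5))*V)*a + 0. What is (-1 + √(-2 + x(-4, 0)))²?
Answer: (3 - 2*I*√6)²/9 ≈ -1.6667 - 3.266*I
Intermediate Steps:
x(V, a) = -⅔ + V*a*(⅘ + a + 4*V/5) (x(V, a) = -⅔ + ((((V + a) + (V - 4)/(-5))*V)*a + 0) = -⅔ + ((((V + a) + (-4 + V)*(-⅕))*V)*a + 0) = -⅔ + ((((V + a) + (⅘ - V/5))*V)*a + 0) = -⅔ + (((⅘ + a + 4*V/5)*V)*a + 0) = -⅔ + ((V*(⅘ + a + 4*V/5))*a + 0) = -⅔ + (V*a*(⅘ + a + 4*V/5) + 0) = -⅔ + V*a*(⅘ + a + 4*V/5))
(-1 + √(-2 + x(-4, 0)))² = (-1 + √(-2 + (-⅔ - 4*0² + (⅘)*(-4)*0 + (⅘)*0*(-4)²)))² = (-1 + √(-2 + (-⅔ - 4*0 + 0 + (⅘)*0*16)))² = (-1 + √(-2 + (-⅔ + 0 + 0 + 0)))² = (-1 + √(-2 - ⅔))² = (-1 + √(-8/3))² = (-1 + 2*I*√6/3)²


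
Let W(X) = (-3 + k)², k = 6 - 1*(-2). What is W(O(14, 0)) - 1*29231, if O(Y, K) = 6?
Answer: -29206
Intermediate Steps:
k = 8 (k = 6 + 2 = 8)
W(X) = 25 (W(X) = (-3 + 8)² = 5² = 25)
W(O(14, 0)) - 1*29231 = 25 - 1*29231 = 25 - 29231 = -29206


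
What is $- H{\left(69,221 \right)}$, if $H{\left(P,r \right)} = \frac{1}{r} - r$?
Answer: $\frac{48840}{221} \approx 221.0$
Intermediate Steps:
$- H{\left(69,221 \right)} = - (\frac{1}{221} - 221) = \left(-1\right) \left(- \frac{48840}{221}\right) = \frac{48840}{221}$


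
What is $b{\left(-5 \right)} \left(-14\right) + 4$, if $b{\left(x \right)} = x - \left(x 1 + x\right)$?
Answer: $-66$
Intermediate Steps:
$b{\left(x \right)} = - x$ ($b{\left(x \right)} = x - \left(x + x\right) = x - 2 x = - x$)
$b{\left(-5 \right)} \left(-14\right) + 4 = \left(-1\right) \left(-5\right) \left(-14\right) + 4 = 5 \left(-14\right) + 4 = -70 + 4 = -66$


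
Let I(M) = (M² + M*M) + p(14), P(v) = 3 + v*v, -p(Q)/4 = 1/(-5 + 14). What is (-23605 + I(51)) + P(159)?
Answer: 61925/9 ≈ 6880.6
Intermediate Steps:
p(Q) = -4/9 (p(Q) = -4/(-5 + 14) = -4/9)
P(v) = 3 + v²
I(M) = -4/9 + 2*M² (I(M) = (M² + M*M) - 4/9 = (M² + M²) - 4/9 = 2*M² - 4/9 = -4/9 + 2*M²)
(-23605 + I(51)) + P(159) = (-23605 + (-4/9 + 2*51²)) + (3 + 159²) = (-23605 + (-4/9 + 2*2601)) + (3 + 25281) = (-23605 + (-4/9 + 5202)) + 25284 = (-23605 + 46814/9) + 25284 = -165631/9 + 25284 = 61925/9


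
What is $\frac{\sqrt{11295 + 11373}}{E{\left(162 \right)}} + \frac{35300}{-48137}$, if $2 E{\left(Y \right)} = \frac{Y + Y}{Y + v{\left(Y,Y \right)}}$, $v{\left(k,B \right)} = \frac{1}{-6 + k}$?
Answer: $- \frac{35300}{48137} + \frac{25273 \sqrt{5667}}{12636} \approx 149.83$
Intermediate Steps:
$E{\left(Y \right)} = \frac{Y}{Y + \frac{1}{-6 + Y}}$ ($E{\left(Y \right)} = \frac{\left(Y + Y\right) \frac{1}{Y + \frac{1}{-6 + Y}}}{2} = \frac{2 Y \frac{1}{Y + \frac{1}{-6 + Y}}}{2} = \frac{Y}{Y + \frac{1}{-6 + Y}}$)
$\frac{\sqrt{11295 + 11373}}{E{\left(162 \right)}} + \frac{35300}{-48137} = \frac{\sqrt{11295 + 11373}}{162 \frac{1}{1 + 162 \left(-6 + 162\right)} \left(-6 + 162\right)} + \frac{35300}{-48137} = \frac{\sqrt{22668}}{162 \frac{1}{1 + 162 \cdot 156} \cdot 156} + 35300 \left(- \frac{1}{48137}\right) = \frac{2 \sqrt{5667}}{162 \frac{1}{1 + 25272} \cdot 156} - \frac{35300}{48137} = \frac{2 \sqrt{5667}}{162 \cdot \frac{1}{25273} \cdot 156} - \frac{35300}{48137} = \frac{2 \sqrt{5667}}{\frac{25272}{25273}} - \frac{35300}{48137} = 2 \sqrt{5667} \cdot \frac{25273}{25272} - \frac{35300}{48137} = \frac{25273 \sqrt{5667}}{12636} - \frac{35300}{48137} = - \frac{35300}{48137} + \frac{25273 \sqrt{5667}}{12636}$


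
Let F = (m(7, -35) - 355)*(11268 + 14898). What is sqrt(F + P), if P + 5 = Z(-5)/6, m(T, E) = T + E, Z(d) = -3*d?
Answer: I*sqrt(40086322)/2 ≈ 3165.7*I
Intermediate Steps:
m(T, E) = E + T
F = -10021578 (F = ((-35 + 7) - 355)*(11268 + 14898) = (-28 - 355)*26166 = -383*26166 = -10021578)
P = -5/2 (P = -5 + (-3*(-5))/6 = -5 + (1/6)*15 = -5 + 5/2 = -5/2 ≈ -2.5000)
sqrt(F + P) = sqrt(-10021578 - 5/2) = sqrt(-20043161/2) = I*sqrt(40086322)/2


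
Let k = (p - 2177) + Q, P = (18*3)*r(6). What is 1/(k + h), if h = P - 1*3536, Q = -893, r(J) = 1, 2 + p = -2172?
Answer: -1/8726 ≈ -0.00011460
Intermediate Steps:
p = -2174 (p = -2 - 2172 = -2174)
P = 54 (P = (18*3)*1 = 54*1 = 54)
k = -5244 (k = (-2174 - 2177) - 893 = -4351 - 893 = -5244)
h = -3482 (h = 54 - 1*3536 = 54 - 3536 = -3482)
1/(k + h) = 1/(-5244 - 3482) = 1/(-8726) = -1/8726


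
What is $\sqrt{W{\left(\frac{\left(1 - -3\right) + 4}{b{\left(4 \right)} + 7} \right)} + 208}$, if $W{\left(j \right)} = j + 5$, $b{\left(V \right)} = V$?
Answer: $\frac{\sqrt{25861}}{11} \approx 14.619$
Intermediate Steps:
$W{\left(j \right)} = 5 + j$
$\sqrt{W{\left(\frac{\left(1 - -3\right) + 4}{b{\left(4 \right)} + 7} \right)} + 208} = \sqrt{\left(5 + \frac{\left(1 - -3\right) + 4}{4 + 7}\right) + 208} = \sqrt{\left(5 + \frac{\left(1 + 3\right) + 4}{11}\right) + 208} = \sqrt{\left(5 + \left(4 + 4\right) \frac{1}{11}\right) + 208} = \sqrt{\left(5 + 8 \cdot \frac{1}{11}\right) + 208} = \sqrt{\left(5 + \frac{8}{11}\right) + 208} = \sqrt{\frac{63}{11} + 208} = \sqrt{\frac{2351}{11}} = \frac{\sqrt{25861}}{11}$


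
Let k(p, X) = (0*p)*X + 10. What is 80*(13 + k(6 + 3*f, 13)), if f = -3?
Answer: 1840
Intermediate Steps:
k(p, X) = 10 (k(p, X) = 0*X + 10 = 0 + 10 = 10)
80*(13 + k(6 + 3*f, 13)) = 80*(13 + 10) = 80*23 = 1840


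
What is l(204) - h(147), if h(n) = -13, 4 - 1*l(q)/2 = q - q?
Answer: 21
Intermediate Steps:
l(q) = 8 (l(q) = 8 - 2*(q - q) = 8 - 2*0 = 8 + 0 = 8)
l(204) - h(147) = 8 - 1*(-13) = 8 + 13 = 21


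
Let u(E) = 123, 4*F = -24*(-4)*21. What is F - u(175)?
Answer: 381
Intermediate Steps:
F = 504 (F = (-24*(-4)*21)/4 = (96*21)/4 = (¼)*2016 = 504)
F - u(175) = 504 - 1*123 = 504 - 123 = 381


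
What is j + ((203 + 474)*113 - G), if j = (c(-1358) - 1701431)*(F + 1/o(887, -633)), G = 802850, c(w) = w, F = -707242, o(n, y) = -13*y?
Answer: 9910046217303092/8229 ≈ 1.2043e+12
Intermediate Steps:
j = 9910052194429013/8229 (j = (-1358 - 1701431)*(-707242 + 1/(-13*(-633))) = -1702789*(-707242 + 1/8229) = -1702789*(-5819894417/8229) = 9910052194429013/8229 ≈ 1.2043e+12)
j + ((203 + 474)*113 - G) = 9910052194429013/8229 + ((203 + 474)*113 - 1*802850) = 9910052194429013/8229 + (677*113 - 802850) = 9910052194429013/8229 + (76501 - 802850) = 9910052194429013/8229 - 726349 = 9910046217303092/8229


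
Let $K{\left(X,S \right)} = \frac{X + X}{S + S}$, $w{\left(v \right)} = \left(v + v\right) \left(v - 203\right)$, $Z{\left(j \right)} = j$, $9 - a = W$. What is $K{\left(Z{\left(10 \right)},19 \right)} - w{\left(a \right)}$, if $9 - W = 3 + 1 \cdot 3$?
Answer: $\frac{44926}{19} \approx 2364.5$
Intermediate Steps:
$W = 3$ ($W = 9 - \left(3 + 1 \cdot 3\right) = 9 - \left(3 + 3\right) = 9 - 6 = 3$)
$a = 6$ ($a = 9 - 3 = 6$)
$w{\left(v \right)} = 2 v \left(-203 + v\right)$
$K{\left(X,S \right)} = \frac{X}{S}$ ($K{\left(X,S \right)} = \frac{2 X}{2 S} = 2 X \frac{1}{2 S} = \frac{X}{S}$)
$K{\left(Z{\left(10 \right)},19 \right)} - w{\left(a \right)} = \frac{10}{19} - 2 \cdot 6 \left(-203 + 6\right) = 10 \cdot \frac{1}{19} - 2 \cdot 6 \left(-197\right) = \frac{10}{19} - -2364 = \frac{10}{19} + 2364 = \frac{44926}{19}$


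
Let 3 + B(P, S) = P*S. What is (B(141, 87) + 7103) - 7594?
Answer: 11773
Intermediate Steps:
B(P, S) = -3 + P*S
(B(141, 87) + 7103) - 7594 = ((-3 + 141*87) + 7103) - 7594 = ((-3 + 12267) + 7103) - 7594 = (12264 + 7103) - 7594 = 19367 - 7594 = 11773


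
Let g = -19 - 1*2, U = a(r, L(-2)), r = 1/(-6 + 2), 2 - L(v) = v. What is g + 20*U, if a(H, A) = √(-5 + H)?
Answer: -21 + 10*I*√21 ≈ -21.0 + 45.826*I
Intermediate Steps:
L(v) = 2 - v
r = -¼ (r = 1/(-4) = -¼ ≈ -0.25000)
U = I*√21/2 (U = √(-5 - ¼) = √(-21/4) = I*√21/2 ≈ 2.2913*I)
g = -21 (g = -19 - 2 = -21)
g + 20*U = -21 + 20*(I*√21/2) = -21 + 10*I*√21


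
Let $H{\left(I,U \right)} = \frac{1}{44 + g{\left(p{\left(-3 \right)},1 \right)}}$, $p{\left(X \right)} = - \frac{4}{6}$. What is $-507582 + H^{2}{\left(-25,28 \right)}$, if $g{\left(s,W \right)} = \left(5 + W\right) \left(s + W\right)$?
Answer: $- \frac{1074043511}{2116} \approx -5.0758 \cdot 10^{5}$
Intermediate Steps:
$p{\left(X \right)} = - \frac{2}{3}$ ($p{\left(X \right)} = \left(-4\right) \frac{1}{6} = - \frac{2}{3}$)
$g{\left(s,W \right)} = \left(5 + W\right) \left(W + s\right)$
$H{\left(I,U \right)} = \frac{1}{46}$ ($H{\left(I,U \right)} = \frac{1}{44 + \left(1^{2} + 5 \cdot 1 + 5 \left(- \frac{2}{3}\right) + 1 \left(- \frac{2}{3}\right)\right)} = \frac{1}{44 + \left(1 + 5 - \frac{10}{3} - \frac{2}{3}\right)} = \frac{1}{44 + 2} = \frac{1}{46}$)
$-507582 + H^{2}{\left(-25,28 \right)} = -507582 + \left(\frac{1}{46}\right)^{2} = -507582 + \frac{1}{2116} = - \frac{1074043511}{2116}$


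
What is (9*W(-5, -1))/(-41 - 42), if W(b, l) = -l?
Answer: -9/83 ≈ -0.10843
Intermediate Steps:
(9*W(-5, -1))/(-41 - 42) = (9*(-1*(-1)))/(-41 - 42) = (9*1)/(-83) = 9*(-1/83) = -9/83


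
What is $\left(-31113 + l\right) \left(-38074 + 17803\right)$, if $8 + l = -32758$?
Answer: $1294891209$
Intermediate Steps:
$l = -32766$ ($l = -8 - 32758 = -32766$)
$\left(-31113 + l\right) \left(-38074 + 17803\right) = \left(-31113 - 32766\right) \left(-38074 + 17803\right) = \left(-63879\right) \left(-20271\right) = 1294891209$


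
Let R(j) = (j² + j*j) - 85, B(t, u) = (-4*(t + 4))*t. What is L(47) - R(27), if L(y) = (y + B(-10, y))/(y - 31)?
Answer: -22161/16 ≈ -1385.1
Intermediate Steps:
B(t, u) = t*(-16 - 4*t) (B(t, u) = (-4*(4 + t))*t = (-16 - 4*t)*t = t*(-16 - 4*t))
L(y) = (-240 + y)/(-31 + y) (L(y) = (y - 4*(-10)*(4 - 10))/(y - 31) = (y - 4*(-10)*(-6))/(-31 + y) = (y - 240)/(-31 + y) = (-240 + y)/(-31 + y))
R(j) = -85 + 2*j² (R(j) = (j² + j²) - 85 = 2*j² - 85 = -85 + 2*j²)
L(47) - R(27) = (-240 + 47)/(-31 + 47) - (-85 + 2*27²) = -193/16 - (-85 + 2*729) = (1/16)*(-193) - (-85 + 1458) = -193/16 - 1*1373 = -193/16 - 1373 = -22161/16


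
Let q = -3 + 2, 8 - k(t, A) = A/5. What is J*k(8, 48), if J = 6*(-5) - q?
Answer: 232/5 ≈ 46.400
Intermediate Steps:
k(t, A) = 8 - A/5
q = -1
J = -29 (J = 6*(-5) - 1*(-1) = -30 + 1 = -29)
J*k(8, 48) = -29*(8 - ⅕*48) = -29*(8 - 48/5) = -29*(-8/5) = 232/5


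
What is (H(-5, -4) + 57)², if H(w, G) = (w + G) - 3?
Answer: 2025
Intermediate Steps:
H(w, G) = -3 + G + w (H(w, G) = (G + w) - 3 = -3 + G + w)
(H(-5, -4) + 57)² = ((-3 - 4 - 5) + 57)² = (-12 + 57)² = 45² = 2025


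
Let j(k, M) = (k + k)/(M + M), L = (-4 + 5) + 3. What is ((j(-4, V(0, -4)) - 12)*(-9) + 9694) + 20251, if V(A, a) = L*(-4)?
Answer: 120203/4 ≈ 30051.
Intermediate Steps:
L = 4 (L = 1 + 3 = 4)
V(A, a) = -16 (V(A, a) = 4*(-4) = -16)
j(k, M) = k/M (j(k, M) = (2*k)/((2*M)) = (2*k)*(1/(2*M)) = k/M)
((j(-4, V(0, -4)) - 12)*(-9) + 9694) + 20251 = ((-4/(-16) - 12)*(-9) + 9694) + 20251 = ((-4*(-1/16) - 12)*(-9) + 9694) + 20251 = ((¼ - 12)*(-9) + 9694) + 20251 = (-47/4*(-9) + 9694) + 20251 = (423/4 + 9694) + 20251 = 39199/4 + 20251 = 120203/4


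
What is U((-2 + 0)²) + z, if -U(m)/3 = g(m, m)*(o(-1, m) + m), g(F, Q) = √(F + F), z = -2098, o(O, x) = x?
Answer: -2098 - 48*√2 ≈ -2165.9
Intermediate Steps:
g(F, Q) = √2*√F (g(F, Q) = √(2*F) = √2*√F)
U(m) = -6*√2*m^(3/2) (U(m) = -3*√2*√m*(m + m) = -3*√2*√m*2*m = -6*√2*m^(3/2))
U((-2 + 0)²) + z = -6*√2*((-2 + 0)²)^(3/2) - 2098 = -6*√2*((-2)²)^(3/2) - 2098 = -6*√2*4^(3/2) - 2098 = -6*√2*8 - 2098 = -48*√2 - 2098 = -2098 - 48*√2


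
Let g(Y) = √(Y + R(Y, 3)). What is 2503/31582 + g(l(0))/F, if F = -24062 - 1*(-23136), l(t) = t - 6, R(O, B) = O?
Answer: 2503/31582 - I*√3/463 ≈ 0.079254 - 0.0037409*I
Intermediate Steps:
l(t) = -6 + t
F = -926 (F = -24062 + 23136 = -926)
g(Y) = √2*√Y (g(Y) = √(Y + Y) = √(2*Y) = √2*√Y)
2503/31582 + g(l(0))/F = 2503/31582 + (√2*√(-6 + 0))/(-926) = 2503*(1/31582) + (√2*√(-6))*(-1/926) = 2503/31582 + (√2*(I*√6))*(-1/926) = 2503/31582 + (2*I*√3)*(-1/926) = 2503/31582 - I*√3/463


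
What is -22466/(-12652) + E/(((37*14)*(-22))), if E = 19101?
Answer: 3589171/36045548 ≈ 0.099573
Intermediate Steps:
-22466/(-12652) + E/(((37*14)*(-22))) = -22466/(-12652) + 19101/(((37*14)*(-22))) = -22466*(-1/12652) + 19101/((518*(-22))) = 11233/6326 + 19101/(-11396) = 11233/6326 + 19101*(-1/11396) = 11233/6326 - 19101/11396 = 3589171/36045548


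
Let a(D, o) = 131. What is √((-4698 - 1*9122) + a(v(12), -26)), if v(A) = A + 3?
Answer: 117*I ≈ 117.0*I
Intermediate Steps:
v(A) = 3 + A
√((-4698 - 1*9122) + a(v(12), -26)) = √((-4698 - 1*9122) + 131) = √((-4698 - 9122) + 131) = √(-13820 + 131) = √(-13689) = 117*I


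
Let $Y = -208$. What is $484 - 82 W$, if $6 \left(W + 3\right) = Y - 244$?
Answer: $\frac{20722}{3} \approx 6907.3$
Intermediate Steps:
$W = - \frac{235}{3}$ ($W = -3 + \frac{-208 - 244}{6} = -3 + \frac{1}{6} \left(-452\right) = -3 - \frac{226}{3} = - \frac{235}{3} \approx -78.333$)
$484 - 82 W = 484 - - \frac{19270}{3} = 484 + \frac{19270}{3} = \frac{20722}{3}$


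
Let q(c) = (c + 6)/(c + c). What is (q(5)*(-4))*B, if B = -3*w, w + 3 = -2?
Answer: -66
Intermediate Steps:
w = -5 (w = -3 - 2 = -5)
B = 15 (B = -3*(-5) = 15)
q(c) = (6 + c)/(2*c) (q(c) = (6 + c)/((2*c)) = (6 + c)*(1/(2*c)) = (6 + c)/(2*c))
(q(5)*(-4))*B = (((1/2)*(6 + 5)/5)*(-4))*15 = (((1/2)*(1/5)*11)*(-4))*15 = ((11/10)*(-4))*15 = -22/5*15 = -66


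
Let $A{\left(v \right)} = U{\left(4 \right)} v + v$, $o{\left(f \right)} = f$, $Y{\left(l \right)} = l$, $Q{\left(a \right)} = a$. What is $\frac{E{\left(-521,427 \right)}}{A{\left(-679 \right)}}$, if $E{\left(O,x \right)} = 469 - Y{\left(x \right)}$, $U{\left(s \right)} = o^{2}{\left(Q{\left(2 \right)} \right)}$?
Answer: $- \frac{6}{485} \approx -0.012371$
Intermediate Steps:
$U{\left(s \right)} = 4$ ($U{\left(s \right)} = 2^{2} = 4$)
$E{\left(O,x \right)} = 469 - x$
$A{\left(v \right)} = 5 v$ ($A{\left(v \right)} = 4 v + v = 5 v$)
$\frac{E{\left(-521,427 \right)}}{A{\left(-679 \right)}} = \frac{469 - 427}{5 \left(-679\right)} = \frac{469 - 427}{-3395} = 42 \left(- \frac{1}{3395}\right) = - \frac{6}{485}$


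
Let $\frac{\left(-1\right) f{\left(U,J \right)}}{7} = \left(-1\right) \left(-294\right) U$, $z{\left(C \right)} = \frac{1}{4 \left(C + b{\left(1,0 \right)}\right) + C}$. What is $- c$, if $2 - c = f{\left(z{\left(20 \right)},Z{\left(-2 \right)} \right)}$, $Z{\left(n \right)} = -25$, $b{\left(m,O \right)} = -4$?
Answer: $- \frac{53}{2} \approx -26.5$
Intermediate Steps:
$z{\left(C \right)} = \frac{1}{-16 + 5 C}$ ($z{\left(C \right)} = \frac{1}{4 \left(C - 4\right) + C} = \frac{1}{4 \left(-4 + C\right) + C} = \frac{1}{\left(-16 + 4 C\right) + C} = \frac{1}{-16 + 5 C}$)
$f{\left(U,J \right)} = - 2058 U$ ($f{\left(U,J \right)} = - 7 \left(-1\right) \left(-294\right) U = - 7 \cdot 294 U = - 2058 U$)
$c = \frac{53}{2}$ ($c = 2 - - \frac{2058}{-16 + 5 \cdot 20} = 2 - - \frac{2058}{-16 + 100} = 2 - - \frac{2058}{84} = 2 - \left(-2058\right) \frac{1}{84} = 2 - - \frac{49}{2} = 2 + \frac{49}{2} = \frac{53}{2} \approx 26.5$)
$- c = \left(-1\right) \frac{53}{2} = - \frac{53}{2}$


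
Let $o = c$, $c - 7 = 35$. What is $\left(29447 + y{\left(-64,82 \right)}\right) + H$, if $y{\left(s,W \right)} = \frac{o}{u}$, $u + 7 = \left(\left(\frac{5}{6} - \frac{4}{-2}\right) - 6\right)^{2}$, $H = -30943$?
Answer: $- \frac{161552}{109} \approx -1482.1$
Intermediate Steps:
$c = 42$ ($c = 7 + 35 = 42$)
$o = 42$
$u = \frac{109}{36}$ ($u = -7 + \left(\left(\frac{5}{6} - \frac{4}{-2}\right) - 6\right)^{2} = -7 + \left(\left(5 \cdot \frac{1}{6} - -2\right) - 6\right)^{2} = -7 + \left(\left(\frac{5}{6} + 2\right) - 6\right)^{2} = -7 + \left(\frac{17}{6} - 6\right)^{2} = -7 + \left(- \frac{19}{6}\right)^{2} = -7 + \frac{361}{36} = \frac{109}{36} \approx 3.0278$)
$y{\left(s,W \right)} = \frac{1512}{109}$ ($y{\left(s,W \right)} = \frac{42}{\frac{109}{36}} = 42 \cdot \frac{36}{109} = \frac{1512}{109}$)
$\left(29447 + y{\left(-64,82 \right)}\right) + H = \left(29447 + \frac{1512}{109}\right) - 30943 = \frac{3211235}{109} - 30943 = - \frac{161552}{109}$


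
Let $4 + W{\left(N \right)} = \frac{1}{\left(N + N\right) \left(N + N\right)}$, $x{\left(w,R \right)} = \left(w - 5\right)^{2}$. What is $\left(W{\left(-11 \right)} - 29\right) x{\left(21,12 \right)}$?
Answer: $- \frac{1022144}{121} \approx -8447.5$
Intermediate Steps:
$x{\left(w,R \right)} = \left(-5 + w\right)^{2}$
$W{\left(N \right)} = -4 + \frac{1}{4 N^{2}}$ ($W{\left(N \right)} = -4 + \frac{1}{\left(N + N\right) \left(N + N\right)} = -4 + \frac{1}{2 N 2 N} = -4 + \frac{1}{4 N^{2}}$)
$\left(W{\left(-11 \right)} - 29\right) x{\left(21,12 \right)} = \left(\left(-4 + \frac{1}{4 \cdot 121}\right) - 29\right) \left(-5 + 21\right)^{2} = \left(\left(-4 + \frac{1}{4} \cdot \frac{1}{121}\right) - 29\right) 16^{2} = \left(\left(-4 + \frac{1}{484}\right) - 29\right) 256 = \left(- \frac{1935}{484} - 29\right) 256 = \left(- \frac{15971}{484}\right) 256 = - \frac{1022144}{121}$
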